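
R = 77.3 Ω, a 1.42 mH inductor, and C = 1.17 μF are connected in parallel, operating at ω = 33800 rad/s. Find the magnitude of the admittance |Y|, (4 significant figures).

X_L = ωL = 48.00 Ω
X_C = 1/(ωC) = 25.29 Ω
Parallel: admittances add. Y = 1/R + 1/(jωL) + jωC
Y = (0.01294 + j0.01871) S
|Y| = 0.02275 S → |Z| = 1/|Y| = 43.96 Ω, ∠Z = −∠Y = -55.34°

22.75 mS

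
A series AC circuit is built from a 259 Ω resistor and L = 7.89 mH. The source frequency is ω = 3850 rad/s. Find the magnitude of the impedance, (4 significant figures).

X_L = ωL = 30.38 Ω
Z = 259.0 + j30.38 Ω
|Z| = √(259.0² + 30.38²) = 260.8 Ω

260.8 Ω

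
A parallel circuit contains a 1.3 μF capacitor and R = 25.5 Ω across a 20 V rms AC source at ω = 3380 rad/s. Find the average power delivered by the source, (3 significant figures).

15.7 W

X_C = 1/(ωC) = 228 Ω
Parallel: admittances add. Y = 1/R + jωC
Y = (0.0392 + j0.00439) S
|Y| = 0.0395 S → |Z| = 1/|Y| = 25.3 Ω, ∠Z = −∠Y = -6.39°
I = V/|Z| = 789 mA
P = VI cos φ = 20 × 0.789 × cos(-6.39°) = 15.7 W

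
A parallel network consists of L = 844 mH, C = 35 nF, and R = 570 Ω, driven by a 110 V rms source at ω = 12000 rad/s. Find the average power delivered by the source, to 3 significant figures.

21.2 W

X_L = ωL = 10100 Ω
X_C = 1/(ωC) = 2380 Ω
Parallel: admittances add. Y = 1/R + 1/(jωL) + jωC
Y = (0.00175 + j0.000321) S
|Y| = 0.00178 S → |Z| = 1/|Y| = 561 Ω, ∠Z = −∠Y = -10.4°
I = V/|Z| = 196 mA
P = VI cos φ = 110 × 0.196 × cos(-10.4°) = 21.2 W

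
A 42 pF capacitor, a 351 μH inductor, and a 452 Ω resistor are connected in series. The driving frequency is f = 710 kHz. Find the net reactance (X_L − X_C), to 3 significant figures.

-3770 Ω

ω = 2πf = 4.461e+06 rad/s
X_L = ωL = 1570 Ω
X_C = 1/(ωC) = 5340 Ω
X = 1570 − 5340 = -3770 Ω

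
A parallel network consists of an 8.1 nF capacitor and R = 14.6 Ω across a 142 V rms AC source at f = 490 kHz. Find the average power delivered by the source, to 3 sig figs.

ω = 2πf = 3.079e+06 rad/s
X_C = 1/(ωC) = 40.1 Ω
Parallel: admittances add. Y = 1/R + jωC
Y = (0.0685 + j0.0249) S
|Y| = 0.0729 S → |Z| = 1/|Y| = 13.7 Ω, ∠Z = −∠Y = -20.0°
I = V/|Z| = 10.4 A
P = VI cos φ = 142 × 10.4 × cos(-20.0°) = 1.38 kW

1.38 kW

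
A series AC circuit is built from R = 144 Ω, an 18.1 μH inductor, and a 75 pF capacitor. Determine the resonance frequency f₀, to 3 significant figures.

ω₀ = 1/√(LC) = 1/√(1.81e-05 × 7.5e-11) = 2.714e+07 rad/s
f₀ = ω₀/(2π) = 4.32 MHz

4.32 MHz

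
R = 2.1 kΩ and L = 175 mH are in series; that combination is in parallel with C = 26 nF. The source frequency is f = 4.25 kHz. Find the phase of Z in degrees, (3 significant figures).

-81.2°

ω = 2πf = 26700 rad/s
X_L = ωL = 4670 Ω
X_C = 1/(ωC) = 1440 Ω
Branch 1 (R+jX_L): Z₁ = 2100 + j4670 Ω, |Z₁| = 5120 Ω
Branch 2 (−jX_C): Z₂ = −j1440 Ω
Parallel: Z = Z₁Z₂/(Z₁+Z₂), |Z| = 1910 Ω, ∠Z = -81.2°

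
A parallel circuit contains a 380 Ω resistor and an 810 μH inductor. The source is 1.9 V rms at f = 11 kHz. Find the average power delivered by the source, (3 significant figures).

ω = 2πf = 69120 rad/s
X_L = ωL = 56.0 Ω
Parallel: admittances add. Y = 1/R + 1/(jωL)
Y = (0.00263 − j0.0179) S
|Y| = 0.0181 S → |Z| = 1/|Y| = 55.4 Ω, ∠Z = −∠Y = 81.6°
I = V/|Z| = 34.3 mA
P = VI cos φ = 1.9 × 0.0343 × cos(81.6°) = 9.50 mW

9.50 mW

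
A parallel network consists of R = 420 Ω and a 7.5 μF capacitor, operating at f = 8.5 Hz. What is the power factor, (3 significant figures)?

0.986

ω = 2πf = 53.41 rad/s
X_C = 1/(ωC) = 2500 Ω
Parallel: admittances add. Y = 1/R + jωC
Y = (0.00238 + j0.000401) S
|Y| = 0.00241 S → |Z| = 1/|Y| = 414 Ω, ∠Z = −∠Y = -9.55°
cos φ = cos(-9.55°) = 0.986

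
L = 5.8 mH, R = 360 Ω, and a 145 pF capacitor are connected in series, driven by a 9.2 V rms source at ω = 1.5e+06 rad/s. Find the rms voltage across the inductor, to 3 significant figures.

X_L = ωL = 8700 Ω
X_C = 1/(ωC) = 4600 Ω
Net reactance X = X_L − X_C = 4100 Ω
Z = 360 + j4100 Ω
|Z| = √(360² + 4100²) = 4120 Ω
I = V/|Z| = 2.23 mA
V_L = I·|Z_L| = 0.00223 × 8700 = 19.4 V

19.4 V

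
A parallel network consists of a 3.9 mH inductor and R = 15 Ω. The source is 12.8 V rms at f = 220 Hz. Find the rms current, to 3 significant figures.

2.52 A

ω = 2πf = 1382 rad/s
X_L = ωL = 5.39 Ω
Parallel: admittances add. Y = 1/R + 1/(jωL)
Y = (0.0667 − j0.185) S
|Y| = 0.197 S → |Z| = 1/|Y| = 5.07 Ω, ∠Z = −∠Y = 70.2°
I = V/|Z| = 12.8/5.07 = 2.52 A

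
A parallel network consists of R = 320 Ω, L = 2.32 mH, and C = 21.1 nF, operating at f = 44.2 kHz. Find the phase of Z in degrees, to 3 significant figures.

ω = 2πf = 277700 rad/s
X_L = ωL = 644 Ω
X_C = 1/(ωC) = 171 Ω
Parallel: admittances add. Y = 1/R + 1/(jωL) + jωC
Y = (0.00313 + j0.00431) S
|Y| = 0.00532 S → |Z| = 1/|Y| = 188 Ω, ∠Z = −∠Y = -54.0°

-54.0°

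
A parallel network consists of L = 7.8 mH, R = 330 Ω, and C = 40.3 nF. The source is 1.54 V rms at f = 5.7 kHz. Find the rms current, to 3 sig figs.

5.71 mA

ω = 2πf = 35810 rad/s
X_L = ωL = 279 Ω
X_C = 1/(ωC) = 693 Ω
Parallel: admittances add. Y = 1/R + 1/(jωL) + jωC
Y = (0.00303 − j0.00214) S
|Y| = 0.00371 S → |Z| = 1/|Y| = 270 Ω, ∠Z = −∠Y = 35.2°
I = V/|Z| = 1.54/270 = 5.71 mA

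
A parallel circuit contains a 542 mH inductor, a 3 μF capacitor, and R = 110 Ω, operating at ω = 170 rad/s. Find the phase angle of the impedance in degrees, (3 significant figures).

X_L = ωL = 92.1 Ω
X_C = 1/(ωC) = 1960 Ω
Parallel: admittances add. Y = 1/R + 1/(jωL) + jωC
Y = (0.00909 − j0.0103) S
|Y| = 0.0138 S → |Z| = 1/|Y| = 72.6 Ω, ∠Z = −∠Y = 48.7°

48.7°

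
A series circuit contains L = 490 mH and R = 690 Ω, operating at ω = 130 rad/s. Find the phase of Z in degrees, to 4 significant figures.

5.275°

X_L = ωL = 63.70 Ω
Z = 690.0 + j63.70 Ω
|Z| = √(690.0² + 63.70²) = 692.9 Ω
∠Z = arctan(63.70/690.0) = 5.275°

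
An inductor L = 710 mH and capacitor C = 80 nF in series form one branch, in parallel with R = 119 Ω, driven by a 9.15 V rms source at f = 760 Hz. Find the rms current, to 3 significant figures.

77.8 mA

ω = 2πf = 4775 rad/s
X_L = ωL = 3390 Ω
X_C = 1/(ωC) = 2620 Ω
Branch 1: Z₁ = R = 119 Ω
Branch 2 (series LC): Z₂ = j(X_L − X_C) = j773 Ω
Parallel: Z = Z₁Z₂/(Z₁+Z₂), |Z| = 118 Ω, ∠Z = 8.75°
I = V/|Z| = 9.15/118 = 77.8 mA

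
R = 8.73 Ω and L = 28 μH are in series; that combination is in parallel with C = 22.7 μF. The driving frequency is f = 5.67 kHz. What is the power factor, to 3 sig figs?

ω = 2πf = 35630 rad/s
X_L = ωL = 0.998 Ω
X_C = 1/(ωC) = 1.24 Ω
Branch 1 (R+jX_L): Z₁ = 8.73 + j0.998 Ω, |Z₁| = 8.79 Ω
Branch 2 (−jX_C): Z₂ = −j1.24 Ω
Parallel: Z = Z₁Z₂/(Z₁+Z₂), |Z| = 1.24 Ω, ∠Z = -81.9°
cos φ = cos(-81.9°) = 0.141

0.141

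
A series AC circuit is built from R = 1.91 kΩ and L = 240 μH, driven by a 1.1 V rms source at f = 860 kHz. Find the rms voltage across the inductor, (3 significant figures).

0.618 V

ω = 2πf = 5.404e+06 rad/s
X_L = ωL = 1300 Ω
Z = 1910 + j1300 Ω
|Z| = √(1910² + 1300²) = 2310 Ω
I = V/|Z| = 476 μA
V_L = I·|Z_L| = 0.000476 × 1300 = 0.618 V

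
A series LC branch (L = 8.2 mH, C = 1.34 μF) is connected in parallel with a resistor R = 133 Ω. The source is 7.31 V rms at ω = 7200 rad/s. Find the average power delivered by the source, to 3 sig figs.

402 mW

X_L = ωL = 59.0 Ω
X_C = 1/(ωC) = 104 Ω
Branch 1: Z₁ = R = 133 Ω
Branch 2 (series LC): Z₂ = j(X_L − X_C) = −j44.6 Ω
Parallel: Z = Z₁Z₂/(Z₁+Z₂), |Z| = 42.3 Ω, ∠Z = -71.5°
I = V/|Z| = 173 mA
P = VI cos φ = 7.31 × 0.173 × cos(-71.5°) = 402 mW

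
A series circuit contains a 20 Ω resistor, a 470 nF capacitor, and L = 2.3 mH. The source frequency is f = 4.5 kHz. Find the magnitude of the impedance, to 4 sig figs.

ω = 2πf = 28270 rad/s
X_L = ωL = 65.03 Ω
X_C = 1/(ωC) = 75.25 Ω
Net reactance X = X_L − X_C = -10.22 Ω
Z = 20.00 − j10.22 Ω
|Z| = √(20.00² + 10.22²) = 22.46 Ω

22.46 Ω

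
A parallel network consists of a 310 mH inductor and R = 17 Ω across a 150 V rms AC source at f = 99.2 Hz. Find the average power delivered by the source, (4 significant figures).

ω = 2πf = 623.3 rad/s
X_L = ωL = 193.2 Ω
Parallel: admittances add. Y = 1/R + 1/(jωL)
Y = (0.05882 − j0.005175) S
|Y| = 0.05905 S → |Z| = 1/|Y| = 16.93 Ω, ∠Z = −∠Y = 5.028°
I = V/|Z| = 8.858 A
P = VI cos φ = 150 × 8.858 × cos(5.028°) = 1.324 kW

1.324 kW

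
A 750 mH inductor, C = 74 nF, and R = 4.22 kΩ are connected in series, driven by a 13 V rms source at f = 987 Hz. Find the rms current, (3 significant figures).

ω = 2πf = 6202 rad/s
X_L = ωL = 4650 Ω
X_C = 1/(ωC) = 2180 Ω
Net reactance X = X_L − X_C = 2470 Ω
Z = 4220 + j2470 Ω
|Z| = √(4220² + 2470²) = 4890 Ω
I = V/|Z| = 13/4890 = 2.66 mA

2.66 mA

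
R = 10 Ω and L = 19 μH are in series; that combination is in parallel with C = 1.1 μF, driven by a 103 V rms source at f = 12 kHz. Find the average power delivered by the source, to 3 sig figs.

ω = 2πf = 75400 rad/s
X_L = ωL = 1.43 Ω
X_C = 1/(ωC) = 12.1 Ω
Branch 1 (R+jX_L): Z₁ = 10.0 + j1.43 Ω, |Z₁| = 10.1 Ω
Branch 2 (−jX_C): Z₂ = −j12.1 Ω
Parallel: Z = Z₁Z₂/(Z₁+Z₂), |Z| = 8.35 Ω, ∠Z = -35.1°
I = V/|Z| = 12.3 A
P = VI cos φ = 103 × 12.3 × cos(-35.1°) = 1.04 kW

1.04 kW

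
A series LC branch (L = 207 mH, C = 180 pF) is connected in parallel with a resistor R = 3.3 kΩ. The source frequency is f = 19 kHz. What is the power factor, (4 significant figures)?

ω = 2πf = 119400 rad/s
X_L = ωL = 24710 Ω
X_C = 1/(ωC) = 46540 Ω
Branch 1: Z₁ = R = 3300 Ω
Branch 2 (series LC): Z₂ = j(X_L − X_C) = −j21820 Ω
Parallel: Z = Z₁Z₂/(Z₁+Z₂), |Z| = 3263 Ω, ∠Z = -8.598°
cos φ = cos(-8.598°) = 0.9888

0.9888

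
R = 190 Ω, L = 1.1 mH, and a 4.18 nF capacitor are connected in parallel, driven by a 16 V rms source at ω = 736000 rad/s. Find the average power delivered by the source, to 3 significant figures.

X_L = ωL = 810 Ω
X_C = 1/(ωC) = 325 Ω
Parallel: admittances add. Y = 1/R + 1/(jωL) + jωC
Y = (0.00526 + j0.00184) S
|Y| = 0.00558 S → |Z| = 1/|Y| = 179 Ω, ∠Z = −∠Y = -19.3°
I = V/|Z| = 89.2 mA
P = VI cos φ = 16 × 0.0892 × cos(-19.3°) = 1.35 W

1.35 W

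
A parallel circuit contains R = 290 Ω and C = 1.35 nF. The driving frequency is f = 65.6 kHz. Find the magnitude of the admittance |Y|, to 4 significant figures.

ω = 2πf = 412200 rad/s
X_C = 1/(ωC) = 1797 Ω
Parallel: admittances add. Y = 1/R + jωC
Y = (0.003448 + j0.0005564) S
|Y| = 0.003493 S → |Z| = 1/|Y| = 286.3 Ω, ∠Z = −∠Y = -9.167°

3.493 mS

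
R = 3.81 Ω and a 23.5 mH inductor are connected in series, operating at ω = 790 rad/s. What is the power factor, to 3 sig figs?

0.201

X_L = ωL = 18.6 Ω
Z = 3.81 + j18.6 Ω
|Z| = √(3.81² + 18.6²) = 19.0 Ω
∠Z = arctan(18.6/3.81) = 78.4°
cos φ = cos(78.4°) = 0.201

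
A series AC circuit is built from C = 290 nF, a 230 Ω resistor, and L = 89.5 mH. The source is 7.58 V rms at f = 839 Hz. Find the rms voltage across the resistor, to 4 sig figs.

5.940 V

ω = 2πf = 5272 rad/s
X_L = ωL = 471.8 Ω
X_C = 1/(ωC) = 654.1 Ω
Net reactance X = X_L − X_C = -182.3 Ω
Z = 230.0 − j182.3 Ω
|Z| = √(230.0² + 182.3²) = 293.5 Ω
I = V/|Z| = 25.83 mA
V_R = I·|Z_R| = 0.02583 × 230.0 = 5.940 V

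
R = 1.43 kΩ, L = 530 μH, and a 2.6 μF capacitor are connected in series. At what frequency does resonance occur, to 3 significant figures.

ω₀ = 1/√(LC) = 1/√(0.00053 × 2.6e-06) = 26940 rad/s
f₀ = ω₀/(2π) = 4.29 kHz

4.29 kHz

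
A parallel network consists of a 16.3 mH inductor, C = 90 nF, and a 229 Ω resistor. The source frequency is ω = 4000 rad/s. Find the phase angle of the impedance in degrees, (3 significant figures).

73.7°

X_L = ωL = 65.2 Ω
X_C = 1/(ωC) = 2780 Ω
Parallel: admittances add. Y = 1/R + 1/(jωL) + jωC
Y = (0.00437 − j0.0150) S
|Y| = 0.0156 S → |Z| = 1/|Y| = 64.1 Ω, ∠Z = −∠Y = 73.7°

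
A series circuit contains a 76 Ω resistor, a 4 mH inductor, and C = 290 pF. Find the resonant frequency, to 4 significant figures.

147.8 kHz

ω₀ = 1/√(LC) = 1/√(0.004 × 2.9e-10) = 928500 rad/s
f₀ = ω₀/(2π) = 147.8 kHz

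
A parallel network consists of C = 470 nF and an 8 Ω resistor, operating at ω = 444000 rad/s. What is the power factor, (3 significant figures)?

X_C = 1/(ωC) = 4.79 Ω
Parallel: admittances add. Y = 1/R + jωC
Y = (0.125 + j0.209) S
|Y| = 0.243 S → |Z| = 1/|Y| = 4.11 Ω, ∠Z = −∠Y = -59.1°
cos φ = cos(-59.1°) = 0.514

0.514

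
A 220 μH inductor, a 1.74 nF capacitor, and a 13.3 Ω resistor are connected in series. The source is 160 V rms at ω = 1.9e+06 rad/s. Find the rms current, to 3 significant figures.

X_L = ωL = 418 Ω
X_C = 1/(ωC) = 302 Ω
Net reactance X = X_L − X_C = 116 Ω
Z = 13.3 + j116 Ω
|Z| = √(13.3² + 116²) = 116 Ω
I = V/|Z| = 160/116 = 1.38 A

1.38 A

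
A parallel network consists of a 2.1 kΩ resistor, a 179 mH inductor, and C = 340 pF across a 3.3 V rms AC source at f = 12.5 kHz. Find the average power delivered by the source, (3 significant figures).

ω = 2πf = 78540 rad/s
X_L = ωL = 14100 Ω
X_C = 1/(ωC) = 37400 Ω
Parallel: admittances add. Y = 1/R + 1/(jωL) + jωC
Y = (0.000476 − j4.44e-05) S
|Y| = 0.000478 S → |Z| = 1/|Y| = 2090 Ω, ∠Z = −∠Y = 5.33°
I = V/|Z| = 1.58 mA
P = VI cos φ = 3.3 × 0.00158 × cos(5.33°) = 5.19 mW

5.19 mW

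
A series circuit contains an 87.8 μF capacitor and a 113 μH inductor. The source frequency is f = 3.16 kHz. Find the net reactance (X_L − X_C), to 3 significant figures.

ω = 2πf = 19850 rad/s
X_L = ωL = 2.24 Ω
X_C = 1/(ωC) = 0.574 Ω
X = 2.24 − 0.574 = 1.67 Ω

1.67 Ω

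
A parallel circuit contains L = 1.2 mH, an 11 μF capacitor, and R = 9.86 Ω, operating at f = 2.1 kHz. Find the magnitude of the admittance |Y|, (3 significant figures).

ω = 2πf = 13190 rad/s
X_L = ωL = 15.8 Ω
X_C = 1/(ωC) = 6.89 Ω
Parallel: admittances add. Y = 1/R + 1/(jωL) + jωC
Y = (0.101 + j0.0820) S
|Y| = 0.130 S → |Z| = 1/|Y| = 7.67 Ω, ∠Z = −∠Y = -39.0°

130 mS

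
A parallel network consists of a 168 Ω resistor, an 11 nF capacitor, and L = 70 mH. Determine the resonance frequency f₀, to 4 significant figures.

ω₀ = 1/√(LC) = 1/√(0.07 × 1.1e-08) = 36040 rad/s
f₀ = ω₀/(2π) = 5.736 kHz

5.736 kHz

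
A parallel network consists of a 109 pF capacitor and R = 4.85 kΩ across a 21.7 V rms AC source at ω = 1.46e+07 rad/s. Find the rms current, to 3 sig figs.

X_C = 1/(ωC) = 628 Ω
Parallel: admittances add. Y = 1/R + jωC
Y = (0.000206 + j0.00159) S
|Y| = 0.00160 S → |Z| = 1/|Y| = 623 Ω, ∠Z = −∠Y = -82.6°
I = V/|Z| = 21.7/623 = 34.8 mA

34.8 mA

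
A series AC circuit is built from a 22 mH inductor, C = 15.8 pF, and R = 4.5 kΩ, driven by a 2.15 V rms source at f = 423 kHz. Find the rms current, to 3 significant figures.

61.5 μA

ω = 2πf = 2.658e+06 rad/s
X_L = ωL = 58500 Ω
X_C = 1/(ωC) = 23800 Ω
Net reactance X = X_L − X_C = 34700 Ω
Z = 4500 + j34700 Ω
|Z| = √(4500² + 34700²) = 34900 Ω
I = V/|Z| = 2.15/34900 = 61.5 μA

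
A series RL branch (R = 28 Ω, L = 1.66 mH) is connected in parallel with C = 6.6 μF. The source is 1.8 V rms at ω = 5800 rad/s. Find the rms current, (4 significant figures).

75.63 mA

X_L = ωL = 9.628 Ω
X_C = 1/(ωC) = 26.12 Ω
Branch 1 (R+jX_L): Z₁ = 28.00 + j9.628 Ω, |Z₁| = 29.61 Ω
Branch 2 (−jX_C): Z₂ = −j26.12 Ω
Parallel: Z = Z₁Z₂/(Z₁+Z₂), |Z| = 23.80 Ω, ∠Z = -40.52°
I = V/|Z| = 1.8/23.80 = 75.63 mA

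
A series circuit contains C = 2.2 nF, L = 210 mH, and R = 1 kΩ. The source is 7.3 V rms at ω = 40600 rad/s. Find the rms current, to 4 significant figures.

2.561 mA

X_L = ωL = 8526 Ω
X_C = 1/(ωC) = 11200 Ω
Net reactance X = X_L − X_C = -2670 Ω
Z = 1000 − j2670 Ω
|Z| = √(1000² + 2670²) = 2851 Ω
I = V/|Z| = 7.3/2851 = 2.561 mA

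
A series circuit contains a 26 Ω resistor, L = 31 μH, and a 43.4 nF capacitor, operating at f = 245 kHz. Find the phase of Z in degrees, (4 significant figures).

ω = 2πf = 1.539e+06 rad/s
X_L = ωL = 47.72 Ω
X_C = 1/(ωC) = 14.97 Ω
Net reactance X = X_L − X_C = 32.75 Ω
Z = 26.00 + j32.75 Ω
|Z| = √(26.00² + 32.75²) = 41.82 Ω
∠Z = arctan(32.75/26.00) = 51.56°

51.56°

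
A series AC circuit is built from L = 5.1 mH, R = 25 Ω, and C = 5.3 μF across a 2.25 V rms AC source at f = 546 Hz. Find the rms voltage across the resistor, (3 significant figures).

1.25 V

ω = 2πf = 3431 rad/s
X_L = ωL = 17.5 Ω
X_C = 1/(ωC) = 55.0 Ω
Net reactance X = X_L − X_C = -37.5 Ω
Z = 25.0 − j37.5 Ω
|Z| = √(25.0² + 37.5²) = 45.1 Ω
I = V/|Z| = 49.9 mA
V_R = I·|Z_R| = 0.0499 × 25.0 = 1.25 V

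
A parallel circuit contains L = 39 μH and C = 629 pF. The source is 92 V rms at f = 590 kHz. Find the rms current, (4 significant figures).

421.8 mA

ω = 2πf = 3.707e+06 rad/s
X_L = ωL = 144.6 Ω
X_C = 1/(ωC) = 428.9 Ω
Parallel: admittances add. Y = 1/(jωL) + jωC
Y = (0 − j0.004585) S
|Y| = 0.004585 S → |Z| = 1/|Y| = 218.1 Ω, ∠Z = −∠Y = 90.00°
I = V/|Z| = 92/218.1 = 421.8 mA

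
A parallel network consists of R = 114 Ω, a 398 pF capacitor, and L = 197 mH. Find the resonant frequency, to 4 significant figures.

17.97 kHz

ω₀ = 1/√(LC) = 1/√(0.197 × 3.98e-10) = 112900 rad/s
f₀ = ω₀/(2π) = 17.97 kHz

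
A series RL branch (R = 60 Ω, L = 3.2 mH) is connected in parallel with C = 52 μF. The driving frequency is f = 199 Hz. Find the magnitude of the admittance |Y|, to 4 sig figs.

ω = 2πf = 1250 rad/s
X_L = ωL = 4.001 Ω
X_C = 1/(ωC) = 15.38 Ω
Branch 1 (R+jX_L): Z₁ = 60.00 + j4.001 Ω, |Z₁| = 60.13 Ω
Branch 2 (−jX_C): Z₂ = −j15.38 Ω
Parallel: Z = Z₁Z₂/(Z₁+Z₂), |Z| = 15.14 Ω, ∠Z = -75.45°
|Y| = 1/|Z| = 66.03 mS

66.03 mS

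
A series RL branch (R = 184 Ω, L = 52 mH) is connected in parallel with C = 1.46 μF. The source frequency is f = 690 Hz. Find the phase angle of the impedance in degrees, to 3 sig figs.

ω = 2πf = 4335 rad/s
X_L = ωL = 225 Ω
X_C = 1/(ωC) = 158 Ω
Branch 1 (R+jX_L): Z₁ = 184 + j225 Ω, |Z₁| = 291 Ω
Branch 2 (−jX_C): Z₂ = −j158 Ω
Parallel: Z = Z₁Z₂/(Z₁+Z₂), |Z| = 235 Ω, ∠Z = -59.4°

-59.4°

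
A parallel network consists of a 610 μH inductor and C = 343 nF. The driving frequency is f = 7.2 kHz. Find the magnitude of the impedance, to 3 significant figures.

48.3 Ω

ω = 2πf = 45240 rad/s
X_L = ωL = 27.6 Ω
X_C = 1/(ωC) = 64.4 Ω
Parallel: admittances add. Y = 1/(jωL) + jωC
Y = (0 − j0.0207) S
|Y| = 0.0207 S → |Z| = 1/|Y| = 48.3 Ω, ∠Z = −∠Y = 90.0°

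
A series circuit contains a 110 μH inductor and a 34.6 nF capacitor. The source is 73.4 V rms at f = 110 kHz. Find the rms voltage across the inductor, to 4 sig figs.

163.1 V

ω = 2πf = 691200 rad/s
X_L = ωL = 76.03 Ω
X_C = 1/(ωC) = 41.82 Ω
Net reactance X = X_L − X_C = 34.21 Ω
Z = j34.21 Ω
|Z| = √(0² + 34.21²) = 34.21 Ω
I = V/|Z| = 2.146 A
V_L = I·|Z_L| = 2.146 × 76.03 = 163.1 V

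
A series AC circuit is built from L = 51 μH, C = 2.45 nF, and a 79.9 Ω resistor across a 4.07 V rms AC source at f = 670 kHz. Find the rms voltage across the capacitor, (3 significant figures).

2.77 V

ω = 2πf = 4.21e+06 rad/s
X_L = ωL = 215 Ω
X_C = 1/(ωC) = 97.0 Ω
Net reactance X = X_L − X_C = 118 Ω
Z = 79.9 + j118 Ω
|Z| = √(79.9² + 118²) = 142 Ω
I = V/|Z| = 28.6 mA
V_C = I·|Z_C| = 0.0286 × 97.0 = 2.77 V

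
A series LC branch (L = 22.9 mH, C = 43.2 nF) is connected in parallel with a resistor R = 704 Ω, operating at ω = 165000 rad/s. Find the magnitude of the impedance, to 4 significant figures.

691.2 Ω

X_L = ωL = 3778 Ω
X_C = 1/(ωC) = 140.3 Ω
Branch 1: Z₁ = R = 704.0 Ω
Branch 2 (series LC): Z₂ = j(X_L − X_C) = j3638 Ω
Parallel: Z = Z₁Z₂/(Z₁+Z₂), |Z| = 691.2 Ω, ∠Z = 10.95°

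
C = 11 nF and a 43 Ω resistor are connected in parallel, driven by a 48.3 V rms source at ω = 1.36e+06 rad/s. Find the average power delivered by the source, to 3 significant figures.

X_C = 1/(ωC) = 66.8 Ω
Parallel: admittances add. Y = 1/R + jωC
Y = (0.0233 + j0.0150) S
|Y| = 0.0277 S → |Z| = 1/|Y| = 36.2 Ω, ∠Z = −∠Y = -32.8°
I = V/|Z| = 1.34 A
P = VI cos φ = 48.3 × 1.34 × cos(-32.8°) = 54.3 W

54.3 W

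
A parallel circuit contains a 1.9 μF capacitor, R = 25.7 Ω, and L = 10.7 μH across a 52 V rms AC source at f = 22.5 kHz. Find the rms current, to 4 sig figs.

ω = 2πf = 141400 rad/s
X_L = ωL = 1.513 Ω
X_C = 1/(ωC) = 3.723 Ω
Parallel: admittances add. Y = 1/R + 1/(jωL) + jωC
Y = (0.03891 − j0.3925) S
|Y| = 0.3944 S → |Z| = 1/|Y| = 2.536 Ω, ∠Z = −∠Y = 84.34°
I = V/|Z| = 52/2.536 = 20.51 A

20.51 A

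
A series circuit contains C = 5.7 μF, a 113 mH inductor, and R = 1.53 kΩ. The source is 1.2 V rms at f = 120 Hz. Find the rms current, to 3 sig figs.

ω = 2πf = 754.0 rad/s
X_L = ωL = 85.2 Ω
X_C = 1/(ωC) = 233 Ω
Net reactance X = X_L − X_C = -147 Ω
Z = 1530 − j147 Ω
|Z| = √(1530² + 147²) = 1540 Ω
I = V/|Z| = 1.2/1540 = 781 μA

781 μA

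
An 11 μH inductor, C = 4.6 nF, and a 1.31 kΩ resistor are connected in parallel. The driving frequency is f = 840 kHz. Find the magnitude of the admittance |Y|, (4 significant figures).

7.095 mS

ω = 2πf = 5.278e+06 rad/s
X_L = ωL = 58.06 Ω
X_C = 1/(ωC) = 41.19 Ω
Parallel: admittances add. Y = 1/R + 1/(jωL) + jωC
Y = (0.0007634 + j0.007054) S
|Y| = 0.007095 S → |Z| = 1/|Y| = 140.9 Ω, ∠Z = −∠Y = -83.82°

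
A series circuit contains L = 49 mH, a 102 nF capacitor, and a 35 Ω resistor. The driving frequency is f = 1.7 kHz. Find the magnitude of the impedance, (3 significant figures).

396 Ω

ω = 2πf = 10680 rad/s
X_L = ωL = 523 Ω
X_C = 1/(ωC) = 918 Ω
Net reactance X = X_L − X_C = -394 Ω
Z = 35.0 − j394 Ω
|Z| = √(35.0² + 394²) = 396 Ω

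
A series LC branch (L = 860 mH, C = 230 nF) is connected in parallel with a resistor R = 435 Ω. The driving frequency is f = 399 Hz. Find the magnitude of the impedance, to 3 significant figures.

303 Ω

ω = 2πf = 2507 rad/s
X_L = ωL = 2160 Ω
X_C = 1/(ωC) = 1730 Ω
Branch 1: Z₁ = R = 435 Ω
Branch 2 (series LC): Z₂ = j(X_L − X_C) = j422 Ω
Parallel: Z = Z₁Z₂/(Z₁+Z₂), |Z| = 303 Ω, ∠Z = 45.9°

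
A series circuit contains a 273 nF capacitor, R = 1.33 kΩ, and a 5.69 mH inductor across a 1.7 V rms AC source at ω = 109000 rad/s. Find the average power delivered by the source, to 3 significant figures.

1.82 mW

X_L = ωL = 620 Ω
X_C = 1/(ωC) = 33.6 Ω
Net reactance X = X_L − X_C = 587 Ω
Z = 1330 + j587 Ω
|Z| = √(1330² + 587²) = 1450 Ω
∠Z = arctan(587/1330) = 23.8°
I = V/|Z| = 1.17 mA
P = VI cos φ = 1.7 × 0.00117 × cos(23.8°) = 1.82 mW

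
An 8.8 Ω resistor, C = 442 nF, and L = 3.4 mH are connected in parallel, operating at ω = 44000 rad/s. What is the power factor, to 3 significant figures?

X_L = ωL = 150 Ω
X_C = 1/(ωC) = 51.4 Ω
Parallel: admittances add. Y = 1/R + 1/(jωL) + jωC
Y = (0.114 + j0.0128) S
|Y| = 0.114 S → |Z| = 1/|Y| = 8.75 Ω, ∠Z = −∠Y = -6.41°
cos φ = cos(-6.41°) = 0.994

0.994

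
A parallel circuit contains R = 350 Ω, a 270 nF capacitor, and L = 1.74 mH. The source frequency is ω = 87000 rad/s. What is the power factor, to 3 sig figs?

X_L = ωL = 151 Ω
X_C = 1/(ωC) = 42.6 Ω
Parallel: admittances add. Y = 1/R + 1/(jωL) + jωC
Y = (0.00286 + j0.0169) S
|Y| = 0.0171 S → |Z| = 1/|Y| = 58.4 Ω, ∠Z = −∠Y = -80.4°
cos φ = cos(-80.4°) = 0.167

0.167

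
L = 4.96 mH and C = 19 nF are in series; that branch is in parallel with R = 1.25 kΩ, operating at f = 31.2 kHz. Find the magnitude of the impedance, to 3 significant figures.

613 Ω

ω = 2πf = 196000 rad/s
X_L = ωL = 972 Ω
X_C = 1/(ωC) = 268 Ω
Branch 1: Z₁ = R = 1250 Ω
Branch 2 (series LC): Z₂ = j(X_L − X_C) = j704 Ω
Parallel: Z = Z₁Z₂/(Z₁+Z₂), |Z| = 613 Ω, ∠Z = 60.6°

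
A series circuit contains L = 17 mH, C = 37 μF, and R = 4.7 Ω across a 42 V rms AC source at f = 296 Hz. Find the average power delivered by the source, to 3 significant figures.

26.4 W

ω = 2πf = 1860 rad/s
X_L = ωL = 31.6 Ω
X_C = 1/(ωC) = 14.5 Ω
Net reactance X = X_L − X_C = 17.1 Ω
Z = 4.70 + j17.1 Ω
|Z| = √(4.70² + 17.1²) = 17.7 Ω
∠Z = arctan(17.1/4.70) = 74.6°
I = V/|Z| = 2.37 A
P = VI cos φ = 42 × 2.37 × cos(74.6°) = 26.4 W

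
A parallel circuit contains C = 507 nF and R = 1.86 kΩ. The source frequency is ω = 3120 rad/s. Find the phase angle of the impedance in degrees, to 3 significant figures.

-71.2°

X_C = 1/(ωC) = 632 Ω
Parallel: admittances add. Y = 1/R + jωC
Y = (0.000538 + j0.00158) S
|Y| = 0.00167 S → |Z| = 1/|Y| = 599 Ω, ∠Z = −∠Y = -71.2°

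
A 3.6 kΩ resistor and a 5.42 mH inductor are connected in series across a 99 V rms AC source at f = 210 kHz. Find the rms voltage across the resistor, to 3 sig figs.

ω = 2πf = 1.319e+06 rad/s
X_L = ωL = 7150 Ω
Z = 3600 + j7150 Ω
|Z| = √(3600² + 7150²) = 8010 Ω
I = V/|Z| = 12.4 mA
V_R = I·|Z_R| = 0.0124 × 3600 = 44.5 V

44.5 V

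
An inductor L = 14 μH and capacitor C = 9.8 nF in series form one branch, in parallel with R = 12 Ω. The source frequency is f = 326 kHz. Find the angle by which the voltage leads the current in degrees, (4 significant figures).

ω = 2πf = 2.048e+06 rad/s
X_L = ωL = 28.68 Ω
X_C = 1/(ωC) = 49.82 Ω
Branch 1: Z₁ = R = 12.00 Ω
Branch 2 (series LC): Z₂ = j(X_L − X_C) = −j21.14 Ω
Parallel: Z = Z₁Z₂/(Z₁+Z₂), |Z| = 10.44 Ω, ∠Z = -29.58°

-29.58°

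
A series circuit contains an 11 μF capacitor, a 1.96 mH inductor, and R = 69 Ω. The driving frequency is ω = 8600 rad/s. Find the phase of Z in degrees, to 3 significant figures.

5.20°

X_L = ωL = 16.9 Ω
X_C = 1/(ωC) = 10.6 Ω
Net reactance X = X_L − X_C = 6.29 Ω
Z = 69.0 + j6.29 Ω
|Z| = √(69.0² + 6.29²) = 69.3 Ω
∠Z = arctan(6.29/69.0) = 5.20°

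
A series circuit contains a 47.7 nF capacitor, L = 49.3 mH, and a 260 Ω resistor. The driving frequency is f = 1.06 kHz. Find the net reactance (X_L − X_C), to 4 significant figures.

ω = 2πf = 6660 rad/s
X_L = ωL = 328.3 Ω
X_C = 1/(ωC) = 3148 Ω
X = 328.3 − 3148 = -2819 Ω

-2819 Ω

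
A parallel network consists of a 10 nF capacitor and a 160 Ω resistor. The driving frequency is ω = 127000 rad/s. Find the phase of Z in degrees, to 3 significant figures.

X_C = 1/(ωC) = 787 Ω
Parallel: admittances add. Y = 1/R + jωC
Y = (0.00625 + j0.00127) S
|Y| = 0.00638 S → |Z| = 1/|Y| = 157 Ω, ∠Z = −∠Y = -11.5°

-11.5°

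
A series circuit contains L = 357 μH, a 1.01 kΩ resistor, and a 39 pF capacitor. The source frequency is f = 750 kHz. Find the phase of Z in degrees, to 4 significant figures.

ω = 2πf = 4.712e+06 rad/s
X_L = ωL = 1682 Ω
X_C = 1/(ωC) = 5441 Ω
Net reactance X = X_L − X_C = -3759 Ω
Z = 1010 − j3759 Ω
|Z| = √(1010² + 3759²) = 3892 Ω
∠Z = arctan(-3759/1010) = -74.96°

-74.96°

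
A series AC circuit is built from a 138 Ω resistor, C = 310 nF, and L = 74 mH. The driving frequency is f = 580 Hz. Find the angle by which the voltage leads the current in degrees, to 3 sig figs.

-77.4°

ω = 2πf = 3644 rad/s
X_L = ωL = 270 Ω
X_C = 1/(ωC) = 885 Ω
Net reactance X = X_L − X_C = -616 Ω
Z = 138 − j616 Ω
|Z| = √(138² + 616²) = 631 Ω
∠Z = arctan(-616/138) = -77.4°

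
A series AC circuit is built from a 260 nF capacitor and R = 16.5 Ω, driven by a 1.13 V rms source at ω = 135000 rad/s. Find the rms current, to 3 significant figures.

X_C = 1/(ωC) = 28.5 Ω
Z = 16.5 − j28.5 Ω
|Z| = √(16.5² + 28.5²) = 32.9 Ω
I = V/|Z| = 1.13/32.9 = 34.3 mA

34.3 mA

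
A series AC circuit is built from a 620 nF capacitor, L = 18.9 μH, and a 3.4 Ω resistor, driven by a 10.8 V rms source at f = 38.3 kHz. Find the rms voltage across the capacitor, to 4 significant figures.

ω = 2πf = 240600 rad/s
X_L = ωL = 4.548 Ω
X_C = 1/(ωC) = 6.702 Ω
Net reactance X = X_L − X_C = -2.154 Ω
Z = 3.400 − j2.154 Ω
|Z| = √(3.400² + 2.154²) = 4.025 Ω
I = V/|Z| = 2.683 A
V_C = I·|Z_C| = 2.683 × 6.702 = 17.98 V

17.98 V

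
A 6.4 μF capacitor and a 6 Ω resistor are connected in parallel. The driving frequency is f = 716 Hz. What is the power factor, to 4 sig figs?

0.9854

ω = 2πf = 4499 rad/s
X_C = 1/(ωC) = 34.73 Ω
Parallel: admittances add. Y = 1/R + jωC
Y = (0.1667 + j0.02879) S
|Y| = 0.1691 S → |Z| = 1/|Y| = 5.912 Ω, ∠Z = −∠Y = -9.801°
cos φ = cos(-9.801°) = 0.9854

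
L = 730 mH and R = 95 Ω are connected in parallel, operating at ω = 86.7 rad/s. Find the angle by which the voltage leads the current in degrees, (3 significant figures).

56.3°

X_L = ωL = 63.3 Ω
Parallel: admittances add. Y = 1/R + 1/(jωL)
Y = (0.0105 − j0.0158) S
|Y| = 0.0190 S → |Z| = 1/|Y| = 52.7 Ω, ∠Z = −∠Y = 56.3°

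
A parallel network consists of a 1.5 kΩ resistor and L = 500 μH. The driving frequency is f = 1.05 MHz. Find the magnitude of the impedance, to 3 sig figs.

1370 Ω

ω = 2πf = 6.597e+06 rad/s
X_L = ωL = 3300 Ω
Parallel: admittances add. Y = 1/R + 1/(jωL)
Y = (0.000667 − j0.000303) S
|Y| = 0.000732 S → |Z| = 1/|Y| = 1370 Ω, ∠Z = −∠Y = 24.5°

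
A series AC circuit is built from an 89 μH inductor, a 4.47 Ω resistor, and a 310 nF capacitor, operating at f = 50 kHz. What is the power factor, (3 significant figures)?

0.245

ω = 2πf = 314200 rad/s
X_L = ωL = 28.0 Ω
X_C = 1/(ωC) = 10.3 Ω
Net reactance X = X_L − X_C = 17.7 Ω
Z = 4.47 + j17.7 Ω
|Z| = √(4.47² + 17.7²) = 18.2 Ω
∠Z = arctan(17.7/4.47) = 75.8°
cos φ = cos(75.8°) = 0.245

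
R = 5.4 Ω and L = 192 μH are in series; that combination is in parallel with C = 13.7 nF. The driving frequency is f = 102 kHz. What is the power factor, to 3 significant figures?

0.470

ω = 2πf = 640900 rad/s
X_L = ωL = 123 Ω
X_C = 1/(ωC) = 114 Ω
Branch 1 (R+jX_L): Z₁ = 5.40 + j123 Ω, |Z₁| = 123 Ω
Branch 2 (−jX_C): Z₂ = −j114 Ω
Parallel: Z = Z₁Z₂/(Z₁+Z₂), |Z| = 1320 Ω, ∠Z = -62.0°
cos φ = cos(-62.0°) = 0.470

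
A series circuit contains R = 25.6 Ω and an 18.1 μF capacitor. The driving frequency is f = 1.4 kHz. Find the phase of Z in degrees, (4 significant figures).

-13.78°

ω = 2πf = 8796 rad/s
X_C = 1/(ωC) = 6.281 Ω
Z = 25.60 − j6.281 Ω
|Z| = √(25.60² + 6.281²) = 26.36 Ω
∠Z = arctan(-6.281/25.60) = -13.78°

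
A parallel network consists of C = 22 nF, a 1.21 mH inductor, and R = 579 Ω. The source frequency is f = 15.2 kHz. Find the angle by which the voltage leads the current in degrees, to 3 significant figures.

75.2°

ω = 2πf = 95500 rad/s
X_L = ωL = 116 Ω
X_C = 1/(ωC) = 476 Ω
Parallel: admittances add. Y = 1/R + 1/(jωL) + jωC
Y = (0.00173 − j0.00655) S
|Y| = 0.00678 S → |Z| = 1/|Y| = 148 Ω, ∠Z = −∠Y = 75.2°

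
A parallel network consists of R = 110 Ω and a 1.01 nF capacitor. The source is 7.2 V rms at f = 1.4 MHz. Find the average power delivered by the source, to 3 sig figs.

471 mW

ω = 2πf = 8.796e+06 rad/s
X_C = 1/(ωC) = 113 Ω
Parallel: admittances add. Y = 1/R + jωC
Y = (0.00909 + j0.00888) S
|Y| = 0.0127 S → |Z| = 1/|Y| = 78.7 Ω, ∠Z = −∠Y = -44.3°
I = V/|Z| = 91.5 mA
P = VI cos φ = 7.2 × 0.0915 × cos(-44.3°) = 471 mW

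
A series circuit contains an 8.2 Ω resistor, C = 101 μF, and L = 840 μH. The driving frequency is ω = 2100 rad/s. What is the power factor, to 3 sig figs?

X_L = ωL = 1.76 Ω
X_C = 1/(ωC) = 4.71 Ω
Net reactance X = X_L − X_C = -2.95 Ω
Z = 8.20 − j2.95 Ω
|Z| = √(8.20² + 2.95²) = 8.71 Ω
∠Z = arctan(-2.95/8.20) = -19.8°
cos φ = cos(-19.8°) = 0.941

0.941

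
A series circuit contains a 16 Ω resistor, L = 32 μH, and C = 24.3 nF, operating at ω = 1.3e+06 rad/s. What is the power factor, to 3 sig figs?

0.849

X_L = ωL = 41.6 Ω
X_C = 1/(ωC) = 31.7 Ω
Net reactance X = X_L − X_C = 9.94 Ω
Z = 16.0 + j9.94 Ω
|Z| = √(16.0² + 9.94²) = 18.8 Ω
∠Z = arctan(9.94/16.0) = 31.9°
cos φ = cos(31.9°) = 0.849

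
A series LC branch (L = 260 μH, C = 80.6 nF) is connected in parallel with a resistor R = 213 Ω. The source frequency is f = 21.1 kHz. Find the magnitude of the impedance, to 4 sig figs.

56.96 Ω

ω = 2πf = 132600 rad/s
X_L = ωL = 34.47 Ω
X_C = 1/(ωC) = 93.58 Ω
Branch 1: Z₁ = R = 213.0 Ω
Branch 2 (series LC): Z₂ = j(X_L − X_C) = −j59.11 Ω
Parallel: Z = Z₁Z₂/(Z₁+Z₂), |Z| = 56.96 Ω, ∠Z = -74.49°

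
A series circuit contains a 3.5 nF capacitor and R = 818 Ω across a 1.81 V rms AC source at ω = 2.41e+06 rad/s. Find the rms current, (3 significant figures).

X_C = 1/(ωC) = 119 Ω
Z = 818 − j119 Ω
|Z| = √(818² + 119²) = 827 Ω
I = V/|Z| = 1.81/827 = 2.19 mA

2.19 mA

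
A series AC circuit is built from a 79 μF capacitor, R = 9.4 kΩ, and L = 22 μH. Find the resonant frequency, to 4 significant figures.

3.818 kHz

ω₀ = 1/√(LC) = 1/√(2.2e-05 × 7.9e-05) = 23990 rad/s
f₀ = ω₀/(2π) = 3.818 kHz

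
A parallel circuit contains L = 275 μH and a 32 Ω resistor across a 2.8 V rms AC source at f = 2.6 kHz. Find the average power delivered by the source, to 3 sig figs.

ω = 2πf = 16340 rad/s
X_L = ωL = 4.49 Ω
Parallel: admittances add. Y = 1/R + 1/(jωL)
Y = (0.0312 − j0.223) S
|Y| = 0.225 S → |Z| = 1/|Y| = 4.45 Ω, ∠Z = −∠Y = 82.0°
I = V/|Z| = 629 mA
P = VI cos φ = 2.8 × 0.629 × cos(82.0°) = 245 mW

245 mW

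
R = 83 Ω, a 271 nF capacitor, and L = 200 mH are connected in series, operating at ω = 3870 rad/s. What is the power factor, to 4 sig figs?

0.4197

X_L = ωL = 774.0 Ω
X_C = 1/(ωC) = 953.5 Ω
Net reactance X = X_L − X_C = -179.5 Ω
Z = 83.00 − j179.5 Ω
|Z| = √(83.00² + 179.5²) = 197.8 Ω
∠Z = arctan(-179.5/83.00) = -65.18°
cos φ = cos(-65.18°) = 0.4197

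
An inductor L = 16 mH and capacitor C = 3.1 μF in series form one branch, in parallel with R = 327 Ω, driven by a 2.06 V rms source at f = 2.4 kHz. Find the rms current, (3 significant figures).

11.3 mA

ω = 2πf = 15080 rad/s
X_L = ωL = 241 Ω
X_C = 1/(ωC) = 21.4 Ω
Branch 1: Z₁ = R = 327 Ω
Branch 2 (series LC): Z₂ = j(X_L − X_C) = j220 Ω
Parallel: Z = Z₁Z₂/(Z₁+Z₂), |Z| = 182 Ω, ∠Z = 56.1°
I = V/|Z| = 2.06/182 = 11.3 mA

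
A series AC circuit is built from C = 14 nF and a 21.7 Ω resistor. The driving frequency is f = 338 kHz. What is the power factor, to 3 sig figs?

ω = 2πf = 2.124e+06 rad/s
X_C = 1/(ωC) = 33.6 Ω
Z = 21.7 − j33.6 Ω
|Z| = √(21.7² + 33.6²) = 40.0 Ω
∠Z = arctan(-33.6/21.7) = -57.2°
cos φ = cos(-57.2°) = 0.542

0.542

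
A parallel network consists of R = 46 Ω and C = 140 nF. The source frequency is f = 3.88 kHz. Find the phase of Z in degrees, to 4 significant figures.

ω = 2πf = 24380 rad/s
X_C = 1/(ωC) = 293.0 Ω
Parallel: admittances add. Y = 1/R + jωC
Y = (0.02174 + j0.003413) S
|Y| = 0.02201 S → |Z| = 1/|Y| = 45.44 Ω, ∠Z = −∠Y = -8.923°

-8.923°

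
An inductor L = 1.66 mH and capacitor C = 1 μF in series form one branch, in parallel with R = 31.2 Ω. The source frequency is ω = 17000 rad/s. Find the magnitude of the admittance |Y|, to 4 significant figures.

45.77 mS

X_L = ωL = 28.22 Ω
X_C = 1/(ωC) = 58.82 Ω
Branch 1: Z₁ = R = 31.20 Ω
Branch 2 (series LC): Z₂ = j(X_L − X_C) = −j30.60 Ω
Parallel: Z = Z₁Z₂/(Z₁+Z₂), |Z| = 21.85 Ω, ∠Z = -45.55°
|Y| = 1/|Z| = 45.77 mS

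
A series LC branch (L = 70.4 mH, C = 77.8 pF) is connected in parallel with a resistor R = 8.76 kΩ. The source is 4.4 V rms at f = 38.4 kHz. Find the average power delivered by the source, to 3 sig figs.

ω = 2πf = 241300 rad/s
X_L = ωL = 17000 Ω
X_C = 1/(ωC) = 53300 Ω
Branch 1: Z₁ = R = 8760 Ω
Branch 2 (series LC): Z₂ = j(X_L − X_C) = −j36300 Ω
Parallel: Z = Z₁Z₂/(Z₁+Z₂), |Z| = 8520 Ω, ∠Z = -13.6°
I = V/|Z| = 517 μA
P = VI cos φ = 4.4 × 0.000517 × cos(-13.6°) = 2.21 mW

2.21 mW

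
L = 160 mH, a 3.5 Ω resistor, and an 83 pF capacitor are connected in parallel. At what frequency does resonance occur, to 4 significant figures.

43.67 kHz

ω₀ = 1/√(LC) = 1/√(0.16 × 8.3e-11) = 274400 rad/s
f₀ = ω₀/(2π) = 43.67 kHz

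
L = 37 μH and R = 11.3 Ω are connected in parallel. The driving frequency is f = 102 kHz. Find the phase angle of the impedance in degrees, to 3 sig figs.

25.5°

ω = 2πf = 640900 rad/s
X_L = ωL = 23.7 Ω
Parallel: admittances add. Y = 1/R + 1/(jωL)
Y = (0.0885 − j0.0422) S
|Y| = 0.0980 S → |Z| = 1/|Y| = 10.2 Ω, ∠Z = −∠Y = 25.5°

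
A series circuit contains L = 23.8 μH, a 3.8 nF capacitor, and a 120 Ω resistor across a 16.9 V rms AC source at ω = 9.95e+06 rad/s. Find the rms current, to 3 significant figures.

69.8 mA

X_L = ωL = 237 Ω
X_C = 1/(ωC) = 26.4 Ω
Net reactance X = X_L − X_C = 210 Ω
Z = 120 + j210 Ω
|Z| = √(120² + 210²) = 242 Ω
I = V/|Z| = 16.9/242 = 69.8 mA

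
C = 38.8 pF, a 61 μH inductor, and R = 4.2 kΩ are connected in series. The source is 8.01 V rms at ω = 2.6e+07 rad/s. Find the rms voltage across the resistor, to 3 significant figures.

7.93 V

X_L = ωL = 1590 Ω
X_C = 1/(ωC) = 991 Ω
Net reactance X = X_L − X_C = 595 Ω
Z = 4200 + j595 Ω
|Z| = √(4200² + 595²) = 4240 Ω
I = V/|Z| = 1.89 mA
V_R = I·|Z_R| = 0.00189 × 4200 = 7.93 V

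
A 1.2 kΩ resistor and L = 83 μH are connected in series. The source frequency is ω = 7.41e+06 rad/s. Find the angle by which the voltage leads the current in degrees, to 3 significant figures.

X_L = ωL = 615 Ω
Z = 1200 + j615 Ω
|Z| = √(1200² + 615²) = 1350 Ω
∠Z = arctan(615/1200) = 27.1°

27.1°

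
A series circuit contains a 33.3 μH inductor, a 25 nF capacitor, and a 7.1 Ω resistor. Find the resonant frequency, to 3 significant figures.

174 kHz

ω₀ = 1/√(LC) = 1/√(3.33e-05 × 2.5e-08) = 1.096e+06 rad/s
f₀ = ω₀/(2π) = 174 kHz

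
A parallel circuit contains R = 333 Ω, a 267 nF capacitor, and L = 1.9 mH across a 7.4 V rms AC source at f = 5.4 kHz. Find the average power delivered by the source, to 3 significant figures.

164 mW

ω = 2πf = 33930 rad/s
X_L = ωL = 64.5 Ω
X_C = 1/(ωC) = 110 Ω
Parallel: admittances add. Y = 1/R + 1/(jωL) + jωC
Y = (0.00300 − j0.00645) S
|Y| = 0.00712 S → |Z| = 1/|Y| = 140 Ω, ∠Z = −∠Y = 65.0°
I = V/|Z| = 52.7 mA
P = VI cos φ = 7.4 × 0.0527 × cos(65.0°) = 164 mW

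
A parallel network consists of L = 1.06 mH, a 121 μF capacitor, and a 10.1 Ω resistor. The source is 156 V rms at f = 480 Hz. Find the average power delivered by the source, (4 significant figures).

ω = 2πf = 3016 rad/s
X_L = ωL = 3.197 Ω
X_C = 1/(ωC) = 2.740 Ω
Parallel: admittances add. Y = 1/R + 1/(jωL) + jωC
Y = (0.09901 + j0.05212) S
|Y| = 0.1119 S → |Z| = 1/|Y| = 8.937 Ω, ∠Z = −∠Y = -27.76°
I = V/|Z| = 17.46 A
P = VI cos φ = 156 × 17.46 × cos(-27.76°) = 2.410 kW

2.410 kW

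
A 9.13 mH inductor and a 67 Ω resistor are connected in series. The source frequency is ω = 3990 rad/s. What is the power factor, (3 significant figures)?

0.879

X_L = ωL = 36.4 Ω
Z = 67.0 + j36.4 Ω
|Z| = √(67.0² + 36.4²) = 76.3 Ω
∠Z = arctan(36.4/67.0) = 28.5°
cos φ = cos(28.5°) = 0.879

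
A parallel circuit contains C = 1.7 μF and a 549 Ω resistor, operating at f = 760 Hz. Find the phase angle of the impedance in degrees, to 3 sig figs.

ω = 2πf = 4775 rad/s
X_C = 1/(ωC) = 123 Ω
Parallel: admittances add. Y = 1/R + jωC
Y = (0.00182 + j0.00812) S
|Y| = 0.00832 S → |Z| = 1/|Y| = 120 Ω, ∠Z = −∠Y = -77.4°

-77.4°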